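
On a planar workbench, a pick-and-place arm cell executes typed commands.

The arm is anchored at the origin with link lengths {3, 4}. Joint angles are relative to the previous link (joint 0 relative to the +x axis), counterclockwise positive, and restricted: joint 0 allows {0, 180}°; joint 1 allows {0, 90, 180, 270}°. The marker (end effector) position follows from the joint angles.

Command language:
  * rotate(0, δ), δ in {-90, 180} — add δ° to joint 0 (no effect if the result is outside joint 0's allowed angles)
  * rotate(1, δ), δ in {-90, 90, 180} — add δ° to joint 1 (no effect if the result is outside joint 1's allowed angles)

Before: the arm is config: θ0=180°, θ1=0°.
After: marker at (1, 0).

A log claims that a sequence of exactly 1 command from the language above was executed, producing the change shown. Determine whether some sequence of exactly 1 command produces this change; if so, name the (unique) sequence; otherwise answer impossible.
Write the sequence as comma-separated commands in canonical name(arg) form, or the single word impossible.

rotate(1, 180)

initial: config: θ0=180°, θ1=0°
[1] after rotate(1, 180): config: θ0=180°, θ1=180°
no rival 1-sequence matches.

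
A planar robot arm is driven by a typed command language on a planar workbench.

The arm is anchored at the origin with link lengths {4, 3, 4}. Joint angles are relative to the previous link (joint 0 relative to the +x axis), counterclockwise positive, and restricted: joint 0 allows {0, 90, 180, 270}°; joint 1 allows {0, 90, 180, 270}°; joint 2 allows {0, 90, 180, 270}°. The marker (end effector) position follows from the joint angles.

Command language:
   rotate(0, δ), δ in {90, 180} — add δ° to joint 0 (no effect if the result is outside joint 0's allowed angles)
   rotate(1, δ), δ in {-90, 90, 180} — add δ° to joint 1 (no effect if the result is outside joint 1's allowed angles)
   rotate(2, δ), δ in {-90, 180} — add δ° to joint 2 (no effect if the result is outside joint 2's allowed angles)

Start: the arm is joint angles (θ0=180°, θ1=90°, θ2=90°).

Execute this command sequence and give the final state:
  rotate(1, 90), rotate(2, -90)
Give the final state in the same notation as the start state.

joint angles (θ0=180°, θ1=180°, θ2=0°)

begin: joint angles (θ0=180°, θ1=90°, θ2=90°)
[1] after rotate(1, 90): joint angles (θ0=180°, θ1=180°, θ2=90°)
[2] after rotate(2, -90): joint angles (θ0=180°, θ1=180°, θ2=0°)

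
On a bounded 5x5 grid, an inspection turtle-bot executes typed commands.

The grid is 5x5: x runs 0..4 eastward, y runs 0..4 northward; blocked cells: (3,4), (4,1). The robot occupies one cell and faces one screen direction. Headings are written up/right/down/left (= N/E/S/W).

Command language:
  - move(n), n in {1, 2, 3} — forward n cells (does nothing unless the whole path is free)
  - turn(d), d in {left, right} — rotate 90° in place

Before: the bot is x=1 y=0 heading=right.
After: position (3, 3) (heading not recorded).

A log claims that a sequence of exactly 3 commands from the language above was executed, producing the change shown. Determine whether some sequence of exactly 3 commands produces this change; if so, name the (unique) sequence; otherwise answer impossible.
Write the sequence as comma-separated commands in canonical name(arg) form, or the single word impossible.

key: running move(3) before move(2) would end elsewhere — order is forced
begin: x=1 y=0 heading=right
[1] after move(2): x=3 y=0 heading=right
[2] after turn(left): x=3 y=0 heading=up
[3] after move(3): x=3 y=3 heading=up
all 125 alternatives checked — unique.

move(2), turn(left), move(3)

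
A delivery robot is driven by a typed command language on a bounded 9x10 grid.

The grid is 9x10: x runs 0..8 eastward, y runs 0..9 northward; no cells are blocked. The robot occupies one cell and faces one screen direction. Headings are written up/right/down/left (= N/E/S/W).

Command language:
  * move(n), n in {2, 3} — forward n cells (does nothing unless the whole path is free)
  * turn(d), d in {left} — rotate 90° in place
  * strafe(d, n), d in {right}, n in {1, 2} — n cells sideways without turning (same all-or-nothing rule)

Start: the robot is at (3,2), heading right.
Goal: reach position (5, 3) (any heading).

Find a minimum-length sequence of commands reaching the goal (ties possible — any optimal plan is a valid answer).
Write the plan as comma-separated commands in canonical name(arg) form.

start: at (3,2), heading right
1. turn(left) → at (3,2), heading up
2. strafe(right, 2) → at (5,2), heading up
3. turn(left) → at (5,2), heading left
4. strafe(right, 1) → at (5,3), heading left
minimal: 4 command(s), checked below 4.

turn(left), strafe(right, 2), turn(left), strafe(right, 1)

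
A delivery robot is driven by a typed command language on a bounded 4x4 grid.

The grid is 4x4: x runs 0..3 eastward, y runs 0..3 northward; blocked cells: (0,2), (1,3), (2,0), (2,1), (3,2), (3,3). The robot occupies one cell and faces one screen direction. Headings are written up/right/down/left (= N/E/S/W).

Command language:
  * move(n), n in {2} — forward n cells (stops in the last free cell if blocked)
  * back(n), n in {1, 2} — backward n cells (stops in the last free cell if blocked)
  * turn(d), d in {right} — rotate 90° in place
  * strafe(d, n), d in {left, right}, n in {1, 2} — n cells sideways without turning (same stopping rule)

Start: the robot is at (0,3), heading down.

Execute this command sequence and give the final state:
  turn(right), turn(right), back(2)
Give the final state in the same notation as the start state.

at (0,3), heading up

t0: at (0,3), heading down
t=1 turn(right) ⇒ at (0,3), heading left
t=2 turn(right) ⇒ at (0,3), heading up
t=3 back(2) ⇒ at (0,3), heading up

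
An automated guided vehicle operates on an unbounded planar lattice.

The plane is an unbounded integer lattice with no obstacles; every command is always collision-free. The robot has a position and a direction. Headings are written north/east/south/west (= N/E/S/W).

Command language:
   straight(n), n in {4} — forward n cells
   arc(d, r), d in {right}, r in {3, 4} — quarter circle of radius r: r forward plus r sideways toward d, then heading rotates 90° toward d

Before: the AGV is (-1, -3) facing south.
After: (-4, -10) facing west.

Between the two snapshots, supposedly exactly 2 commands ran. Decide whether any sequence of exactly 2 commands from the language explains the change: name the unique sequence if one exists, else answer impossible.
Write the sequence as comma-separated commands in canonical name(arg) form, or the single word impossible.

straight(4), arc(right, 3)

key: cell and facing (now W) both changed — the 2 commands mix motion and turning
from: (-1, -3) facing south
step 1 (straight(4)): (-1, -7) facing south
step 2 (arc(right, 3)): (-4, -10) facing west
uniquely the one of 9 2-step routes that fits.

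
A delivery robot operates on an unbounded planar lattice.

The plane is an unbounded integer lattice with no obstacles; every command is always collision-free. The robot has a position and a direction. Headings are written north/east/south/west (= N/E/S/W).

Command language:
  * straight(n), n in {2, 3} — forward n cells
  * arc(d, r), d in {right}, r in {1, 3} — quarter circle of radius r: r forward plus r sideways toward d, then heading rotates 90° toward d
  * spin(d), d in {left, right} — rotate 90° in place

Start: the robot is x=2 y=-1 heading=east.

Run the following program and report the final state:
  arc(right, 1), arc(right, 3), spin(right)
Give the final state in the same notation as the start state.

start: x=2 y=-1 heading=east
t=1 arc(right, 1) ⇒ x=3 y=-2 heading=south
t=2 arc(right, 3) ⇒ x=0 y=-5 heading=west
t=3 spin(right) ⇒ x=0 y=-5 heading=north

x=0 y=-5 heading=north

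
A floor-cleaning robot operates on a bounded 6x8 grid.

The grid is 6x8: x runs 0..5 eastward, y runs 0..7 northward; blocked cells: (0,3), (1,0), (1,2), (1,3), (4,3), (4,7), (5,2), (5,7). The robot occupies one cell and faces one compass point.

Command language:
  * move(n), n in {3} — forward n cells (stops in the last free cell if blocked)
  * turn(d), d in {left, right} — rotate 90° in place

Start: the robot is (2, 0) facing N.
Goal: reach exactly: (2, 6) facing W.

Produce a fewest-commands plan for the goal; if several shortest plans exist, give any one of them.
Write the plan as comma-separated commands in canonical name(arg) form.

begin: (2, 0) facing N
step 1 (move(3)): (2, 3) facing N
step 2 (move(3)): (2, 6) facing N
step 3 (turn(left)): (2, 6) facing W
minimal: 3 command(s), checked below 3.

move(3), move(3), turn(left)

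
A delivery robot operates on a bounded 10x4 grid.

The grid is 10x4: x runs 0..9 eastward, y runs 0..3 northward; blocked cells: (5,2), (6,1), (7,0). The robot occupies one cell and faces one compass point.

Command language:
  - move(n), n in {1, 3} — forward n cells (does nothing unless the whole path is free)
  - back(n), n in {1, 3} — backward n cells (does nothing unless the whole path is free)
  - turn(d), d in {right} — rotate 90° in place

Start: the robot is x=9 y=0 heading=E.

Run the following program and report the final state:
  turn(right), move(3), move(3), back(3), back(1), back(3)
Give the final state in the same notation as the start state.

x=9 y=3 heading=S

initial: x=9 y=0 heading=E
[1] after turn(right): x=9 y=0 heading=S
[2] after move(3): x=9 y=0 heading=S
[3] after move(3): x=9 y=0 heading=S
[4] after back(3): x=9 y=3 heading=S
[5] after back(1): x=9 y=3 heading=S
[6] after back(3): x=9 y=3 heading=S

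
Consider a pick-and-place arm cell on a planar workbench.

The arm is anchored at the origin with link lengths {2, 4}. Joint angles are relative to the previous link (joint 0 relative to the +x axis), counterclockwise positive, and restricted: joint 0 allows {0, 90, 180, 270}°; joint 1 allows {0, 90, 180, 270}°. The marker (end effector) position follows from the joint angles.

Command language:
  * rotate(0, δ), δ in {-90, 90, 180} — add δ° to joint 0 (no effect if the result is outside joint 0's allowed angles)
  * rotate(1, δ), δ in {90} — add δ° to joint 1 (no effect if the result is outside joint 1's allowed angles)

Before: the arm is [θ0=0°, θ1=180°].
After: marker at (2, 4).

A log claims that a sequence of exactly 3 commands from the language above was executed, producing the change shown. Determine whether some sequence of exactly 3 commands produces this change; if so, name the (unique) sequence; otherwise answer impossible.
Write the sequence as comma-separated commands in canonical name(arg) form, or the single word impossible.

rotate(1, 90), rotate(1, 90), rotate(1, 90)

begin: [θ0=0°, θ1=180°]
t=1 rotate(1, 90) ⇒ [θ0=0°, θ1=270°]
t=2 rotate(1, 90) ⇒ [θ0=0°, θ1=0°]
t=3 rotate(1, 90) ⇒ [θ0=0°, θ1=90°]
all 64 alternatives checked — unique.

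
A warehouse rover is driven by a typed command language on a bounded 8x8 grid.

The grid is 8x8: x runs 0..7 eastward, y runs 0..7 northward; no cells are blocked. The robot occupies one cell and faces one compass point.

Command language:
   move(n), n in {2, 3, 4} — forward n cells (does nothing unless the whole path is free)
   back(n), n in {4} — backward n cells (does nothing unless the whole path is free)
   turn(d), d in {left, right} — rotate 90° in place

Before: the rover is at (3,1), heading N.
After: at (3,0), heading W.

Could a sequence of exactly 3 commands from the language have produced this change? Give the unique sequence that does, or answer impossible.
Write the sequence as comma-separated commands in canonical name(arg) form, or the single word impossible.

move(3), back(4), turn(left)

key: position moved to (3,0) AND the heading swung to W — translation plus rotation needed
initial: at (3,1), heading N
t=1 move(3) ⇒ at (3,4), heading N
t=2 back(4) ⇒ at (3,0), heading N
t=3 turn(left) ⇒ at (3,0), heading W
uniquely the one of 216 3-step routes that fits.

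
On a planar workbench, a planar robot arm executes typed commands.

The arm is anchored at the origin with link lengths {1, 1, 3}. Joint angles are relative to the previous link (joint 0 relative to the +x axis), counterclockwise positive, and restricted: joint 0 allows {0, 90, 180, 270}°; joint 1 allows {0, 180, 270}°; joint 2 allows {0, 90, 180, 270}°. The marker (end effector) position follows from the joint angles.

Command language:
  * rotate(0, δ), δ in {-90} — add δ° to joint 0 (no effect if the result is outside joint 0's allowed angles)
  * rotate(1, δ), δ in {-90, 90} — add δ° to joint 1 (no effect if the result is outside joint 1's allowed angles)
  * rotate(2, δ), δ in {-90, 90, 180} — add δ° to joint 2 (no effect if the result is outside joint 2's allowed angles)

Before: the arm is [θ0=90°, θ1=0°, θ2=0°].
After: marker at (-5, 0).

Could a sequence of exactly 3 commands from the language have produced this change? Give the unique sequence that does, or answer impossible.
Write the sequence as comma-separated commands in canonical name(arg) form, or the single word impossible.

from: [θ0=90°, θ1=0°, θ2=0°]
t=1 rotate(0, -90) ⇒ [θ0=0°, θ1=0°, θ2=0°]
t=2 rotate(0, -90) ⇒ [θ0=270°, θ1=0°, θ2=0°]
t=3 rotate(0, -90) ⇒ [θ0=180°, θ1=0°, θ2=0°]
no other 3-command option fits: unique.

rotate(0, -90), rotate(0, -90), rotate(0, -90)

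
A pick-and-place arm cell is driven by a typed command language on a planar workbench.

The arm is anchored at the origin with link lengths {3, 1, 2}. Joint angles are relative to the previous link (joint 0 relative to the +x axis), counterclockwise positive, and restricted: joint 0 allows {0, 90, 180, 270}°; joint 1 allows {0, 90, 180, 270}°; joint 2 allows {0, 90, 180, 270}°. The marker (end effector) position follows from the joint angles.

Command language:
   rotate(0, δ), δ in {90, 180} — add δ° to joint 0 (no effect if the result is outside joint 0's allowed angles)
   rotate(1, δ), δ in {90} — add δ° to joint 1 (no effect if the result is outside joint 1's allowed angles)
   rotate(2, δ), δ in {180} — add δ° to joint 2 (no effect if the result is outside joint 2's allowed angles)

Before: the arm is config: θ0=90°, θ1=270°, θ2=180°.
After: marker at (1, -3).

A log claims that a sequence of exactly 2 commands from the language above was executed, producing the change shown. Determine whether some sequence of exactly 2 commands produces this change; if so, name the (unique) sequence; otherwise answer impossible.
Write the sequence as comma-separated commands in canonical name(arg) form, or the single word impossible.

t0: config: θ0=90°, θ1=270°, θ2=180°
[1] after rotate(0, 90): config: θ0=180°, θ1=270°, θ2=180°
[2] after rotate(0, 90): config: θ0=270°, θ1=270°, θ2=180°
all 16 alternatives checked — unique.

rotate(0, 90), rotate(0, 90)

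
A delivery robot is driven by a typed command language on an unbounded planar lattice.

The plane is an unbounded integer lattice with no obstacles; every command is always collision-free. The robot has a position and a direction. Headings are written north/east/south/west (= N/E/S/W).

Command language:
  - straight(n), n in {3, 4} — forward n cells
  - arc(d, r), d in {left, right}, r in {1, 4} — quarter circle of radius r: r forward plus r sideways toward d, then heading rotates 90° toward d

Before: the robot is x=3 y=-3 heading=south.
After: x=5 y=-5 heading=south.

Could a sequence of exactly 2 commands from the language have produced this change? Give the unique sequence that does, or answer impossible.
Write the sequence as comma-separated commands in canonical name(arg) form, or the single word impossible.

key: running arc(right, 1) before arc(left, 1) would end elsewhere — order is forced
start: x=3 y=-3 heading=south
step 1 (arc(left, 1)): x=4 y=-4 heading=east
step 2 (arc(right, 1)): x=5 y=-5 heading=south
no other 2-command option fits: unique.

arc(left, 1), arc(right, 1)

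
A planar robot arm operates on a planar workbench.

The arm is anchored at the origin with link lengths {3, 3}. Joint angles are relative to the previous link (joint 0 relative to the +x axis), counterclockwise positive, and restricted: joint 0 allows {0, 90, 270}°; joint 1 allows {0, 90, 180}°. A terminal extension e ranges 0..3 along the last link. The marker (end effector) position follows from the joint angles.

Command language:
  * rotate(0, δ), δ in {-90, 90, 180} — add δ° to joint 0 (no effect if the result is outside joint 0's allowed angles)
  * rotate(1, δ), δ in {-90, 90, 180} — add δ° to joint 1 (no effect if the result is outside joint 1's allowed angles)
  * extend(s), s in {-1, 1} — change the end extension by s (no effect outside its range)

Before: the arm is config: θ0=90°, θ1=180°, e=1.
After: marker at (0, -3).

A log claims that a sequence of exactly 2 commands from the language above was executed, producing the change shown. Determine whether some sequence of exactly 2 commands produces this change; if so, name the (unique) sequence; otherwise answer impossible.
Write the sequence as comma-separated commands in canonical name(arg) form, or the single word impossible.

extend(1), extend(1)

initial: config: θ0=90°, θ1=180°, e=1
1. extend(1) → config: θ0=90°, θ1=180°, e=2
2. extend(1) → config: θ0=90°, θ1=180°, e=3
all 64 alternatives checked — unique.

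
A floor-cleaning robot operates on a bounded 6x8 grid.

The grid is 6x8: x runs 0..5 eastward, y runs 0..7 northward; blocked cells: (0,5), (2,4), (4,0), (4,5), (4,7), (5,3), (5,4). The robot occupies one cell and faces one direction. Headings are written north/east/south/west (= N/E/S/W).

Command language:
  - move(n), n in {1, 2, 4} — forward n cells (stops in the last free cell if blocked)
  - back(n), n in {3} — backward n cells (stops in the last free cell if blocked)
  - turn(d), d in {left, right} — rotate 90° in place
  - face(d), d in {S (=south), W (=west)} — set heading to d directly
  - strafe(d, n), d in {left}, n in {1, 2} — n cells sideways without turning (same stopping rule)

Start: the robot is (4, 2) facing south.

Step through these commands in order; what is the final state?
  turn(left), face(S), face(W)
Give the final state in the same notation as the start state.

(4, 2) facing west

from: (4, 2) facing south
t=1 turn(left) ⇒ (4, 2) facing east
t=2 face(S) ⇒ (4, 2) facing south
t=3 face(W) ⇒ (4, 2) facing west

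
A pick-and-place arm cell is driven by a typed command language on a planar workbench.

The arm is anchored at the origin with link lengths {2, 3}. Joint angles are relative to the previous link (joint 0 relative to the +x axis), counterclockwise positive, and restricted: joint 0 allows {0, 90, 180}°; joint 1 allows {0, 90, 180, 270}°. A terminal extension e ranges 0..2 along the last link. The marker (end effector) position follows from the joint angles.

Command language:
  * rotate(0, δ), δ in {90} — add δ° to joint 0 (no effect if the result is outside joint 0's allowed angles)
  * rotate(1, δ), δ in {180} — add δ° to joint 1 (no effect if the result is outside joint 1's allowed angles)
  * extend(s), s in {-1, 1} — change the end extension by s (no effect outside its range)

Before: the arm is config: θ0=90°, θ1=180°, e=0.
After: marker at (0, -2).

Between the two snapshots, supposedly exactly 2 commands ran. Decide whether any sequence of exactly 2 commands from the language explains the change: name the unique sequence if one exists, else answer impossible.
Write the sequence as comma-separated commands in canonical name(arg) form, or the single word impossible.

key: order matters: swapping extend(-1) and extend(1) lands elsewhere
start: config: θ0=90°, θ1=180°, e=0
step 1 (extend(-1)): config: θ0=90°, θ1=180°, e=0
step 2 (extend(1)): config: θ0=90°, θ1=180°, e=1
no rival 2-sequence matches.

extend(-1), extend(1)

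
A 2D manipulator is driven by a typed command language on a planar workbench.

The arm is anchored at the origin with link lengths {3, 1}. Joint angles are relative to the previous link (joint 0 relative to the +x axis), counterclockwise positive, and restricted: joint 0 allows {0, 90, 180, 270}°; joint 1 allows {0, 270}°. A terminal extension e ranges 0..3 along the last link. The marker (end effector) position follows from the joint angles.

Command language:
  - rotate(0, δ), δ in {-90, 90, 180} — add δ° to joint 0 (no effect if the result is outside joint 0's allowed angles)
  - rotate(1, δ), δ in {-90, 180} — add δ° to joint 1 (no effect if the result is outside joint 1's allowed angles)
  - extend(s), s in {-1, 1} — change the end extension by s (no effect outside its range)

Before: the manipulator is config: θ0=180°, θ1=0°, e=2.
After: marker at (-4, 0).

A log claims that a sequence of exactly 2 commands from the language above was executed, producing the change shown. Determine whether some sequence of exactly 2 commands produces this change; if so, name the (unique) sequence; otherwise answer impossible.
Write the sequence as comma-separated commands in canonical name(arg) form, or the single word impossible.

initial: config: θ0=180°, θ1=0°, e=2
t=1 extend(-1) ⇒ config: θ0=180°, θ1=0°, e=1
t=2 extend(-1) ⇒ config: θ0=180°, θ1=0°, e=0
no other 2-command option fits: unique.

extend(-1), extend(-1)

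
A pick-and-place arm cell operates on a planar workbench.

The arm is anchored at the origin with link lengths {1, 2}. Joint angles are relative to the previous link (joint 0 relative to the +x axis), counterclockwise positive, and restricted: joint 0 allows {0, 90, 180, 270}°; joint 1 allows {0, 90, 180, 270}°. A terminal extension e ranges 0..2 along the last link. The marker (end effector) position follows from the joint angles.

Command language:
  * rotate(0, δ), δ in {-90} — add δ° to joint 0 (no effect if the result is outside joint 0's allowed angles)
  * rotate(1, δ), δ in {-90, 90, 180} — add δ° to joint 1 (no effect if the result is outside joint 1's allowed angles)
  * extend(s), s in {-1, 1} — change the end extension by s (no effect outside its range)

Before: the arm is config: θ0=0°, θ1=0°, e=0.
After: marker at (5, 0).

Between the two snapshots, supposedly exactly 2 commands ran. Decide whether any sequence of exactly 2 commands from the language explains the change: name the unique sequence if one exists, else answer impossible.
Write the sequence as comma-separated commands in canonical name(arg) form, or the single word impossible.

begin: config: θ0=0°, θ1=0°, e=0
step 1 (extend(1)): config: θ0=0°, θ1=0°, e=1
step 2 (extend(1)): config: θ0=0°, θ1=0°, e=2
all 36 alternatives checked — unique.

extend(1), extend(1)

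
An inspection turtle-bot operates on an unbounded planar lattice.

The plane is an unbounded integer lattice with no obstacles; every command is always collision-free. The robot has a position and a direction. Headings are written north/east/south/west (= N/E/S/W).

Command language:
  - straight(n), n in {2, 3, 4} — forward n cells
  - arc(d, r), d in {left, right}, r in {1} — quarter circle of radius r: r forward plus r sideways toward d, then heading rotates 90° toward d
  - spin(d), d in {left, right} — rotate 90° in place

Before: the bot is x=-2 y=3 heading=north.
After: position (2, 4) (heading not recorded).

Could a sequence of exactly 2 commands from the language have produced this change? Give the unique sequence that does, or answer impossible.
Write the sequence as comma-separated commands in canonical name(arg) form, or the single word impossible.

key: running straight(3) before arc(right, 1) would end elsewhere — order is forced
t0: x=-2 y=3 heading=north
t=1 arc(right, 1) ⇒ x=-1 y=4 heading=east
t=2 straight(3) ⇒ x=2 y=4 heading=east
no other 2-command option fits: unique.

arc(right, 1), straight(3)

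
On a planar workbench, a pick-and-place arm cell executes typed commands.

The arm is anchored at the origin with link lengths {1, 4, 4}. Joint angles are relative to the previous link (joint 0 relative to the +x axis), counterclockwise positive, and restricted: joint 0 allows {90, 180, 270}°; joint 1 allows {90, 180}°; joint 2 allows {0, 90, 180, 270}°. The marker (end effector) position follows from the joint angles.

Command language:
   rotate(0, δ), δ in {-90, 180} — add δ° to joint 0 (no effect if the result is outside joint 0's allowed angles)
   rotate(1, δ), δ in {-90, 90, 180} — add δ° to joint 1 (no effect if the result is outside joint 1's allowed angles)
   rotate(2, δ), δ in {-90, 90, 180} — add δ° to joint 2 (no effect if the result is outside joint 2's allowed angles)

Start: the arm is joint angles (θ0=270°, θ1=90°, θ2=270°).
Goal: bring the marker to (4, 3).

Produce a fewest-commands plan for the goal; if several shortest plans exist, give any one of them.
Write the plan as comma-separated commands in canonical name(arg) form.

initial: joint angles (θ0=270°, θ1=90°, θ2=270°)
t=1 rotate(2, 180) ⇒ joint angles (θ0=270°, θ1=90°, θ2=90°)
nothing shorter than 1 reaches the goal.

rotate(2, 180)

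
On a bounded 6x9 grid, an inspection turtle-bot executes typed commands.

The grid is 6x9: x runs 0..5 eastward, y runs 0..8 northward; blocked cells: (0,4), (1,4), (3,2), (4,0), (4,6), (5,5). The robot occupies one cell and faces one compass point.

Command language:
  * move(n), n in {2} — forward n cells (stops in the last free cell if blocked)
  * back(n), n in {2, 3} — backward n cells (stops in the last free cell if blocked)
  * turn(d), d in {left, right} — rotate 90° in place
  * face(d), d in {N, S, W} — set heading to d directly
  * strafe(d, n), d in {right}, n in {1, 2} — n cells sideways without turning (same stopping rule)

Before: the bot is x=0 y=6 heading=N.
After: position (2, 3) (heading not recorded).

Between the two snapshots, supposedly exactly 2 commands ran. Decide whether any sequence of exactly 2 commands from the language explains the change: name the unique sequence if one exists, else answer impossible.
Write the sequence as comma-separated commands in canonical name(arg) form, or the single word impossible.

strafe(right, 2), back(3)

key: order matters: swapping strafe(right, 2) and back(3) lands elsewhere
from: x=0 y=6 heading=N
t=1 strafe(right, 2) ⇒ x=2 y=6 heading=N
t=2 back(3) ⇒ x=2 y=3 heading=N
all 100 alternatives checked — unique.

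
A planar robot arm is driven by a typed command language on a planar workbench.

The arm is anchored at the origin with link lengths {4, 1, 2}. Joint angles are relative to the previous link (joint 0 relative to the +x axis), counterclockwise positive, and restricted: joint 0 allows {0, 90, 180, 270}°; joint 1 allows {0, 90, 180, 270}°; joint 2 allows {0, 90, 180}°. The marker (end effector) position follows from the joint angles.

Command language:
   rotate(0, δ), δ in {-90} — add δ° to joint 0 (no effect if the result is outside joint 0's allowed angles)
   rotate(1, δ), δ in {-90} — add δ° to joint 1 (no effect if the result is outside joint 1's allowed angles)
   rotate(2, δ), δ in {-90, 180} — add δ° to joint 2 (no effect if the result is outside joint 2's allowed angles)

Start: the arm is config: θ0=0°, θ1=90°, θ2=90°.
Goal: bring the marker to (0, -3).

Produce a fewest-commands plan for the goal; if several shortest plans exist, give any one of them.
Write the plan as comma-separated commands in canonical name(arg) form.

from: config: θ0=0°, θ1=90°, θ2=90°
1. rotate(0, -90) → config: θ0=270°, θ1=90°, θ2=90°
2. rotate(2, -90) → config: θ0=270°, θ1=90°, θ2=0°
3. rotate(2, 180) → config: θ0=270°, θ1=90°, θ2=180°
4. rotate(1, -90) → config: θ0=270°, θ1=0°, θ2=180°
nothing shorter than 4 reaches the goal.

rotate(0, -90), rotate(2, -90), rotate(2, 180), rotate(1, -90)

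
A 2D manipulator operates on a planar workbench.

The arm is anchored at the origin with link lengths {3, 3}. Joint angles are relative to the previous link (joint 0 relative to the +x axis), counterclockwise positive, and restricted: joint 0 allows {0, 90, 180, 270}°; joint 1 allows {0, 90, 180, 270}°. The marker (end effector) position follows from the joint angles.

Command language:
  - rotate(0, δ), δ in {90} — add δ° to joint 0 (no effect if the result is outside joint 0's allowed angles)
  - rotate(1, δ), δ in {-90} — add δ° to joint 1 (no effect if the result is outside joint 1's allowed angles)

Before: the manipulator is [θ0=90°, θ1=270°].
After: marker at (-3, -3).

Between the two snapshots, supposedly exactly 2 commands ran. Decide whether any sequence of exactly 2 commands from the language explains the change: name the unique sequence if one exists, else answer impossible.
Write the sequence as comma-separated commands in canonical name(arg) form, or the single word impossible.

begin: [θ0=90°, θ1=270°]
t=1 rotate(0, 90) ⇒ [θ0=180°, θ1=270°]
t=2 rotate(0, 90) ⇒ [θ0=270°, θ1=270°]
no rival 2-sequence matches.

rotate(0, 90), rotate(0, 90)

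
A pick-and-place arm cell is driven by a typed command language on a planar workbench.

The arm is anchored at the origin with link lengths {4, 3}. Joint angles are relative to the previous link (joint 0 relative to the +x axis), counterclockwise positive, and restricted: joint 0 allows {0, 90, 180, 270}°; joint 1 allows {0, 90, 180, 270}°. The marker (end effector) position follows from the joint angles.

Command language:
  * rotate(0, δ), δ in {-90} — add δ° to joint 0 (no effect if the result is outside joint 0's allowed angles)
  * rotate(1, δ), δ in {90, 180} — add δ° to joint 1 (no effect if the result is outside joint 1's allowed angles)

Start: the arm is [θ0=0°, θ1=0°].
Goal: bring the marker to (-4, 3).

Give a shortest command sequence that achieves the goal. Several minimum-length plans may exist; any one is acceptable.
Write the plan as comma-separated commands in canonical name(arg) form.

rotate(0, -90), rotate(0, -90), rotate(1, 180), rotate(1, 90)

initial: [θ0=0°, θ1=0°]
t=1 rotate(0, -90) ⇒ [θ0=270°, θ1=0°]
t=2 rotate(0, -90) ⇒ [θ0=180°, θ1=0°]
t=3 rotate(1, 180) ⇒ [θ0=180°, θ1=180°]
t=4 rotate(1, 90) ⇒ [θ0=180°, θ1=270°]
minimal: 4 command(s), checked below 4.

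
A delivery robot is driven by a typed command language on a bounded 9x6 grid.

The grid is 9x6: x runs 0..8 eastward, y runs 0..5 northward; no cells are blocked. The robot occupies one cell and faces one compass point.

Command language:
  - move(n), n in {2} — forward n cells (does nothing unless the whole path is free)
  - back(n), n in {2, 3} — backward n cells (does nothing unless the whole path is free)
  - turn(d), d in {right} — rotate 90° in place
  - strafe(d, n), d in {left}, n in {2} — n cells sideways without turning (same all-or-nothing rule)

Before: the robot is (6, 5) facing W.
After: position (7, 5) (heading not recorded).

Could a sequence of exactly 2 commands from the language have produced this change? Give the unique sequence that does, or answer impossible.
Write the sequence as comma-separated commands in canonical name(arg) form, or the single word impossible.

move(2), back(3)

key: running back(3) before move(2) would end elsewhere — order is forced
start: (6, 5) facing W
1. move(2) → (4, 5) facing W
2. back(3) → (7, 5) facing W
no other 2-command option fits: unique.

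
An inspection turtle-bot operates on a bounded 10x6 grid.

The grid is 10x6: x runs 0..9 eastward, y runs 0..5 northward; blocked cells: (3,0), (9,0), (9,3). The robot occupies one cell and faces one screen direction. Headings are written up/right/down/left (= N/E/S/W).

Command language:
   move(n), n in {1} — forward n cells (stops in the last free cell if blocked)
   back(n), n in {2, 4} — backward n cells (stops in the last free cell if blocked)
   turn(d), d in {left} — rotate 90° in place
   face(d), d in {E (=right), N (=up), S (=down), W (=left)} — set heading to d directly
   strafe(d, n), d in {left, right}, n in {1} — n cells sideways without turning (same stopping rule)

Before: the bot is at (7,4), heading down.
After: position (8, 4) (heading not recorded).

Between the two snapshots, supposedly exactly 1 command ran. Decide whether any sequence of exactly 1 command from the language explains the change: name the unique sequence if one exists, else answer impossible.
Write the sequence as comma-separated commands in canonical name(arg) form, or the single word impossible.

strafe(left, 1)

begin: at (7,4), heading down
1. strafe(left, 1) → at (8,4), heading down
all 10 alternatives checked — unique.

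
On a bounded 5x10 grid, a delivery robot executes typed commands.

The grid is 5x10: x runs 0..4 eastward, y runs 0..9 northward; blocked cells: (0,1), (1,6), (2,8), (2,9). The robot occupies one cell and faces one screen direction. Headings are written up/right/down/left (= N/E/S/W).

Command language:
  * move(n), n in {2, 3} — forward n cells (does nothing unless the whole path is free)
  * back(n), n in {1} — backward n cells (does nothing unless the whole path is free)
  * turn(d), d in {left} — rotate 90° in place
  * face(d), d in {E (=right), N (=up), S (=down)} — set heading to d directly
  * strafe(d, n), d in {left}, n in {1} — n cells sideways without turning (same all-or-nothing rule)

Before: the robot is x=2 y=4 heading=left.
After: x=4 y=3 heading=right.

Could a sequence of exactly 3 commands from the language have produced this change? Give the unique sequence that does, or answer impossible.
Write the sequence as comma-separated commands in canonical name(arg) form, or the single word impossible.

key: cell and facing (now E) both changed — the 3 commands mix motion and turning
start: x=2 y=4 heading=left
t=1 strafe(left, 1) ⇒ x=2 y=3 heading=left
t=2 face(E) ⇒ x=2 y=3 heading=right
t=3 move(2) ⇒ x=4 y=3 heading=right
uniquely the one of 512 3-step routes that fits.

strafe(left, 1), face(E), move(2)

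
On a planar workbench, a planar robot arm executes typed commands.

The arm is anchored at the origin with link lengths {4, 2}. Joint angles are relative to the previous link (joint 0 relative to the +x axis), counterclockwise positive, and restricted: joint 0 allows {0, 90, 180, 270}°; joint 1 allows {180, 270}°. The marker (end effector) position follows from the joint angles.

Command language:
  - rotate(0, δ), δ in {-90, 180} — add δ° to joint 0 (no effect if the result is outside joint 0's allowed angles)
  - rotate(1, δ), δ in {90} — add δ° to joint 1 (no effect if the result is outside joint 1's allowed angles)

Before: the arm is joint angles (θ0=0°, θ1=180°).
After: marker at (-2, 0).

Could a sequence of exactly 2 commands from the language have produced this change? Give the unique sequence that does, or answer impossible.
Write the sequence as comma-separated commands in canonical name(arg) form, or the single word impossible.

initial: joint angles (θ0=0°, θ1=180°)
t=1 rotate(0, -90) ⇒ joint angles (θ0=270°, θ1=180°)
t=2 rotate(0, -90) ⇒ joint angles (θ0=180°, θ1=180°)
no rival 2-sequence matches.

rotate(0, -90), rotate(0, -90)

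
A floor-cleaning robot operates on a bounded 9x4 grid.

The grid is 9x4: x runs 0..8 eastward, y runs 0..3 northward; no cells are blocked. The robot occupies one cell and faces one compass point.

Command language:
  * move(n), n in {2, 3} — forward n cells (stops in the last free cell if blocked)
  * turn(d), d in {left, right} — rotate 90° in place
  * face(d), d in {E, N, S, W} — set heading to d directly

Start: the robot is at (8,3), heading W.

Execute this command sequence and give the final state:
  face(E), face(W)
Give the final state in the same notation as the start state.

start: at (8,3), heading W
step 1 (face(E)): at (8,3), heading E
step 2 (face(W)): at (8,3), heading W

at (8,3), heading W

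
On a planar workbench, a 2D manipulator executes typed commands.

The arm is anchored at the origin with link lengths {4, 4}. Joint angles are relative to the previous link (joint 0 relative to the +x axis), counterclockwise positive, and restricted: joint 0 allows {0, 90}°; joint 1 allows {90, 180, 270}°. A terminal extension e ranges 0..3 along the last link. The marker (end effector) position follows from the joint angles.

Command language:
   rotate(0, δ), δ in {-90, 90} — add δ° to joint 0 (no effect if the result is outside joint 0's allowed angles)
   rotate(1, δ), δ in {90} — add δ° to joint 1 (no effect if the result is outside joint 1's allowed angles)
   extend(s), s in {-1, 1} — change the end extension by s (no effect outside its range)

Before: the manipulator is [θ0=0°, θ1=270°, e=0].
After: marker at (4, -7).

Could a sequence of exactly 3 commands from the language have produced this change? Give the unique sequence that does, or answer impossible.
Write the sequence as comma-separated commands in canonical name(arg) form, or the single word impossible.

extend(1), extend(1), extend(1)

from: [θ0=0°, θ1=270°, e=0]
t=1 extend(1) ⇒ [θ0=0°, θ1=270°, e=1]
t=2 extend(1) ⇒ [θ0=0°, θ1=270°, e=2]
t=3 extend(1) ⇒ [θ0=0°, θ1=270°, e=3]
all 125 alternatives checked — unique.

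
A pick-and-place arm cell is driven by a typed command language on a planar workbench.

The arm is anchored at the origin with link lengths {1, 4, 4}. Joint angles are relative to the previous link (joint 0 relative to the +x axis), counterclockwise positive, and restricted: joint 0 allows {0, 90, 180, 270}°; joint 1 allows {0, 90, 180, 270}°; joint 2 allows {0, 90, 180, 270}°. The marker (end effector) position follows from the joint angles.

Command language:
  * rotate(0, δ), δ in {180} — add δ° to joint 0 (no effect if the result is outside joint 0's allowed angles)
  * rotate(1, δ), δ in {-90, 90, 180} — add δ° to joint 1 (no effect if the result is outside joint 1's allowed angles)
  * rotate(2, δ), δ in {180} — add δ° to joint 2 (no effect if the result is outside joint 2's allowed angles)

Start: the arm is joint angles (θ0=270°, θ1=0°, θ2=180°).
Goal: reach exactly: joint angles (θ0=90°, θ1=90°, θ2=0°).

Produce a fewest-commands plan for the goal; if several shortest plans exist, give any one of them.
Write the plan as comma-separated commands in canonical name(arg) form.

begin: joint angles (θ0=270°, θ1=0°, θ2=180°)
1. rotate(0, 180) → joint angles (θ0=90°, θ1=0°, θ2=180°)
2. rotate(1, 90) → joint angles (θ0=90°, θ1=90°, θ2=180°)
3. rotate(2, 180) → joint angles (θ0=90°, θ1=90°, θ2=0°)
minimal: 3 command(s), checked below 3.

rotate(0, 180), rotate(1, 90), rotate(2, 180)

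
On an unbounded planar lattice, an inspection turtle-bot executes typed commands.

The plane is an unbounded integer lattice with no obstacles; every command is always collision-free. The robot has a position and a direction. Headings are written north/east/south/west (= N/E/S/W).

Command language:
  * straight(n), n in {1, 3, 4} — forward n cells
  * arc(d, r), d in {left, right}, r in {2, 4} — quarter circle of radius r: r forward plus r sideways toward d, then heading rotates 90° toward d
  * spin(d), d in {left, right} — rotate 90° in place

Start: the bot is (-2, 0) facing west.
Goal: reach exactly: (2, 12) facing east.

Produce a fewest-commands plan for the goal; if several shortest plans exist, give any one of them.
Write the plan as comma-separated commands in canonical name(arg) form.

spin(right), straight(4), straight(4), arc(right, 4)

initial: (-2, 0) facing west
[1] after spin(right): (-2, 0) facing north
[2] after straight(4): (-2, 4) facing north
[3] after straight(4): (-2, 8) facing north
[4] after arc(right, 4): (2, 12) facing east
no 3-step plan works, so 4 is optimal.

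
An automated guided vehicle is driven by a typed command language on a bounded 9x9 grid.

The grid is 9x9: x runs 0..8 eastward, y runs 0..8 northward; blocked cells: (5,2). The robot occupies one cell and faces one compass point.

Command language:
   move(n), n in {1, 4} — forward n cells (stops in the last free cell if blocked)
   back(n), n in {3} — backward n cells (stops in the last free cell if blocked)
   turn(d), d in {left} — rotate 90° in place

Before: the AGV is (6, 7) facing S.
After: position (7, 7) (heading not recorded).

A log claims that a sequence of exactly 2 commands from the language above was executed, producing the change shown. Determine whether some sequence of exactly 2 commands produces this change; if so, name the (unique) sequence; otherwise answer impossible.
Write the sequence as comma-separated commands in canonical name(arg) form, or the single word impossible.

key: order matters: swapping turn(left) and move(1) lands elsewhere
from: (6, 7) facing S
[1] after turn(left): (6, 7) facing E
[2] after move(1): (7, 7) facing E
all 16 alternatives checked — unique.

turn(left), move(1)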